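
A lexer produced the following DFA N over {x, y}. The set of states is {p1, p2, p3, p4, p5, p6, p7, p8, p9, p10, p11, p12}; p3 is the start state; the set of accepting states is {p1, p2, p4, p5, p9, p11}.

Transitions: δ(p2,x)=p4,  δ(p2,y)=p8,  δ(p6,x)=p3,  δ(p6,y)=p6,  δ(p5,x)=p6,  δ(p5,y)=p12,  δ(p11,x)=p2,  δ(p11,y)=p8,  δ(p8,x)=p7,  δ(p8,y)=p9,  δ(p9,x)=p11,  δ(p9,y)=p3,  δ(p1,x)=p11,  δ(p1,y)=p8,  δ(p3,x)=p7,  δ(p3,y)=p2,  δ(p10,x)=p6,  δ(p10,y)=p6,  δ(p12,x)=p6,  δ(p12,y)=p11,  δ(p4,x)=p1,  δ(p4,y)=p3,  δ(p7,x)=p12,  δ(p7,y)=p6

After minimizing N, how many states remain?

Reachable states from the start: {p1,p2,p3,p4,p6,p7,p8,p9,p11,p12}. Unreachable: {p5,p10} — drop them.
P0 = {p1,p2,p4,p9,p11} | {p3,p6,p7,p8,p12}.
Refine {p3,p6,p7,p8,p12} on symbol y: members go to different blocks, giving {p3,p8,p12} and {p6,p7}.
The partition is now stable with 3 blocks: {p1,p2,p4,p9,p11} | {p3,p8,p12} | {p6,p7}.

3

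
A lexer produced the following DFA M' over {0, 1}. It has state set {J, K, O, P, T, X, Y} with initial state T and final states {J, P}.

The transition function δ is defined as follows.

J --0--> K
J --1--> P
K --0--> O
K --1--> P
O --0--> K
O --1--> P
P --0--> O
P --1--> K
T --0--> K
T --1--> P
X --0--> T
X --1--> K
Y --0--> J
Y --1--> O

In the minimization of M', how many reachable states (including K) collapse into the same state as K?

3

Reachable states from the start: {K,O,P,T}. Unreachable: {J,X,Y} — drop them.
Start with accepting vs non-accepting: {P} | {K,O,T}.
No further refinement is possible. Final partition (2 blocks): {P} | {K,O,T}.
State K belongs to the block {K,O,T}, which has 3 states.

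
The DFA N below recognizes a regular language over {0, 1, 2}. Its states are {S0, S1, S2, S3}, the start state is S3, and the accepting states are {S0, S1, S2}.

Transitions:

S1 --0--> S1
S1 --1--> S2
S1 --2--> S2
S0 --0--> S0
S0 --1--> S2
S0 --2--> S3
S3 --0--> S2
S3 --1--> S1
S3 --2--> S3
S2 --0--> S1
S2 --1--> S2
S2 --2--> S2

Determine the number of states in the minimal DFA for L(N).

States {S0} cannot be reached from the start state, so discard them.
Initial partition by acceptance: {S1,S2} | {S3}.
The partition is now stable with 2 blocks: {S1,S2} | {S3}.

2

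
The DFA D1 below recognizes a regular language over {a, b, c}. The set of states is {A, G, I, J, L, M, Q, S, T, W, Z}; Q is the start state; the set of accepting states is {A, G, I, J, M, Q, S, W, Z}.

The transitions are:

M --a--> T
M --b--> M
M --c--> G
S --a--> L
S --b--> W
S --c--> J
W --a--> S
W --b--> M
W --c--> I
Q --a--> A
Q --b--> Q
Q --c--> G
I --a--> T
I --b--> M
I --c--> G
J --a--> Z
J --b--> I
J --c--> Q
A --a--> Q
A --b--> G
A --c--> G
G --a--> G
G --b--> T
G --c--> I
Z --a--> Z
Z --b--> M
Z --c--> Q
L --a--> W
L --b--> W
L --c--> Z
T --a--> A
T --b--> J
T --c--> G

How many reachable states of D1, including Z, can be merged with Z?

2

First remove the unreachable states {L,S,W}; 8 states remain.
P0 = {A,G,I,J,M,Q,Z} | {T}.
On input a, block {A,G,I,J,M,Q,Z} splits into {A,G,J,Q,Z} and {I,M}.
Refine {A,G,J,Q,Z} on symbol b: members go to different blocks, giving {A,Q} and {J,Z} and {G}.
On input b, block {A,Q} splits into {Q} and {A}.
The partition is now stable with 6 blocks: {Q} | {T} | {I,M} | {J,Z} | {G} | {A}.
State Z belongs to the block {J,Z}, which has 2 states.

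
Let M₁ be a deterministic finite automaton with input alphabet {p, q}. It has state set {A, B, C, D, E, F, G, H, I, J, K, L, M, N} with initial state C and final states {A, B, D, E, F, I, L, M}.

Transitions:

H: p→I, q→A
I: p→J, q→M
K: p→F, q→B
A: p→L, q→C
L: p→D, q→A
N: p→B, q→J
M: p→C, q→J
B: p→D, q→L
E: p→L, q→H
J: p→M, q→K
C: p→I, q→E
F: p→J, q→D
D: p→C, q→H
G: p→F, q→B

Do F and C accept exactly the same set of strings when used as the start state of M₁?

First remove the unreachable states {G,N}; 12 states remain.
Start with accepting vs non-accepting: {A,B,D,E,F,I,L,M} | {C,H,J,K}.
On input p, block {A,B,D,E,F,I,L,M} splits into {A,B,E,L} and {D,F,I,M}.
Split {A,B,E,L} by δ(·,p) → {A,E} and {B,L}.
On input q, block {C,H,J,K} splits into {C,H} and {J} and {K}.
On input p, block {D,F,I,M} splits into {D,M} and {F,I}.
On input q, block {D,M} splits into {D} and {M}.
Split {B,L} by δ(·,q) → {B} and {L}.
Refine {F,I} on symbol q: members go to different blocks, giving {F} and {I}.
The partition is now stable with 10 blocks: {A,E} | {C,H} | {D} | {B} | {J} | {K} | {F} | {M} | {L} | {I}.
F and C end up in different blocks, so they are distinguishable. For instance, the string 'ε' is accepted from only F.

No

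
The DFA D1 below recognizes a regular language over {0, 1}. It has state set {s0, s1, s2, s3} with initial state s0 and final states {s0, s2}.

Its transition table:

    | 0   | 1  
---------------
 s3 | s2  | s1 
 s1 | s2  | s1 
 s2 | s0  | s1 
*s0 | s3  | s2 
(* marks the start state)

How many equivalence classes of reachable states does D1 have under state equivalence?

Initial partition by acceptance: {s0,s2} | {s1,s3}.
Refine {s0,s2} on symbol 0: members go to different blocks, giving {s0} and {s2}.
Stable partition: {s0} | {s1,s3} | {s2} — 3 equivalence classes.

3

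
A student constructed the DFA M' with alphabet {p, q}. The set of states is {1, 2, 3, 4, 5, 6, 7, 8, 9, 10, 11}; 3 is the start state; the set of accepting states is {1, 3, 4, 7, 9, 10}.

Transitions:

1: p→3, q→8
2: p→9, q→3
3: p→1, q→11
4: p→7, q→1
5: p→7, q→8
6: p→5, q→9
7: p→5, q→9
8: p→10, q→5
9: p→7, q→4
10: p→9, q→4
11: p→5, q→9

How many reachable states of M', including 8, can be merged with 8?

1

First remove the unreachable states {2,6}; 9 states remain.
Initial partition by acceptance: {1,3,4,7,9,10} | {5,8,11}.
Refine {1,3,4,7,9,10} on symbol p: members go to different blocks, giving {1,3,4,9,10} and {7}.
Refine {1,3,4,9,10} on symbol p: members go to different blocks, giving {1,3,10} and {4,9}.
Split {1,3,10} by δ(·,p) → {1,3} and {10}.
Split {5,8,11} by δ(·,p) → {5} and {8} and {11}.
Split {1,3} by δ(·,q) → {1} and {3}.
Refine {4,9} on symbol q: members go to different blocks, giving {4} and {9}.
The partition is now stable with 9 blocks: {1} | {5} | {7} | {4} | {10} | {8} | {11} | {3} | {9}.
The equivalence class containing 8 is {8}, of size 1.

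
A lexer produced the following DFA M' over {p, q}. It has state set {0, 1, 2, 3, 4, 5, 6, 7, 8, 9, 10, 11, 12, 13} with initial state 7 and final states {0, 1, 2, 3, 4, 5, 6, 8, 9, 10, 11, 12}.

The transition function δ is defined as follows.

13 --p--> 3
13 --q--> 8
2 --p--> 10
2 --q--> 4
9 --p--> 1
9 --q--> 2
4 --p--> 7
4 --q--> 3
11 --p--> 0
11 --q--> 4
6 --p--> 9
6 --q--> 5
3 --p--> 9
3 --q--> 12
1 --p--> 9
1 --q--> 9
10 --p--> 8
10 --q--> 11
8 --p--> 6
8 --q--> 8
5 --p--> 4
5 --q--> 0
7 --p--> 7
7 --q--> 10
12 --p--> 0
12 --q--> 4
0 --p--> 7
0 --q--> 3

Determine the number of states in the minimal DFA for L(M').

9

Reachable states from the start: {0,1,2,3,4,5,6,7,8,9,10,11,12}. Unreachable: {13} — drop them.
P0 = {0,1,2,3,4,5,6,8,9,10,11,12} | {7}.
Split {0,1,2,3,4,5,6,8,9,10,11,12} by δ(·,p) → {1,2,3,5,6,8,9,10,11,12} and {0,4}.
Split {1,2,3,5,6,8,9,10,11,12} by δ(·,p) → {1,2,3,6,8,9,10} and {5,11,12}.
On input q, block {1,2,3,6,8,9,10} splits into {1,8,9} and {3,6,10} and {2}.
Split {1,8,9} by δ(·,p) → {1,9} and {8}.
Split {1,9} by δ(·,q) → {1} and {9}.
On input p, block {3,6,10} splits into {3,6} and {10}.
Stable partition: {1} | {7} | {0,4} | {5,11,12} | {3,6} | {2} | {8} | {9} | {10} — 9 equivalence classes.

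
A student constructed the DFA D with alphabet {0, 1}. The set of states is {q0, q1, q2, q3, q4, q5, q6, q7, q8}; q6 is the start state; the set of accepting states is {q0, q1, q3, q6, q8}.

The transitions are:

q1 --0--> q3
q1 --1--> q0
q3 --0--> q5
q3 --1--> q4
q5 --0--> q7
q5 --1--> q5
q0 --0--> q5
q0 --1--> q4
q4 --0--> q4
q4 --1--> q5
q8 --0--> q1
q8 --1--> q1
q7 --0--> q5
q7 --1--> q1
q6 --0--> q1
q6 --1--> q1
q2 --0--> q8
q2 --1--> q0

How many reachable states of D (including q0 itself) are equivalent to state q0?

2

States {q2,q8} cannot be reached from the start state, so discard them.
Start with accepting vs non-accepting: {q0,q1,q3,q6} | {q4,q5,q7}.
Refine {q0,q1,q3,q6} on symbol 0: members go to different blocks, giving {q0,q3} and {q1,q6}.
Refine {q4,q5,q7} on symbol 1: members go to different blocks, giving {q4,q5} and {q7}.
Split {q4,q5} by δ(·,0) → {q4} and {q5}.
On input 0, block {q1,q6} splits into {q1} and {q6}.
The partition is now stable with 6 blocks: {q0,q3} | {q4} | {q1} | {q7} | {q5} | {q6}.
The equivalence class containing q0 is {q0,q3}, of size 2.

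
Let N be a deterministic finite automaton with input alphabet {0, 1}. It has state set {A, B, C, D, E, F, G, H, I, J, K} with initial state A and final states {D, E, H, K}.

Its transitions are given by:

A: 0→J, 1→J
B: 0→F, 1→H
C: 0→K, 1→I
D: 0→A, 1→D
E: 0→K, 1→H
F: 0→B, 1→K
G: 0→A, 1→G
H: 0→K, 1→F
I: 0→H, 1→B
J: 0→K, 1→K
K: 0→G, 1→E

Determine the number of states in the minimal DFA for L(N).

8

Reachable states from the start: {A,B,E,F,G,H,J,K}. Unreachable: {C,D,I} — drop them.
Initial partition by acceptance: {E,H,K} | {A,B,F,G,J}.
Refine {E,H,K} on symbol 0: members go to different blocks, giving {E,H} and {K}.
On input 1, block {E,H} splits into {E} and {H}.
Split {A,B,F,G,J} by δ(·,0) → {A,B,F,G} and {J}.
Refine {A,B,F,G} on symbol 0: members go to different blocks, giving {B,F,G} and {A}.
On input 0, block {B,F,G} splits into {B,F} and {G}.
On input 1, block {B,F} splits into {B} and {F}.
No further refinement is possible. Final partition (8 blocks): {E} | {B} | {K} | {H} | {J} | {A} | {G} | {F}.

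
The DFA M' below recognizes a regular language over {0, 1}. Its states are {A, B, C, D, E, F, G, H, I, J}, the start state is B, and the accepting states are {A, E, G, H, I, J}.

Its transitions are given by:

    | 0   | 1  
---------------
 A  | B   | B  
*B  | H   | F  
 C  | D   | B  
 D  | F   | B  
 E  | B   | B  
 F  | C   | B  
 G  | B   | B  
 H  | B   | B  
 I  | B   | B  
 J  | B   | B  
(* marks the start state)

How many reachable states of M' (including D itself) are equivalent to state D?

States {A,E,G,I,J} cannot be reached from the start state, so discard them.
P0 = {H} | {B,C,D,F}.
Split {B,C,D,F} by δ(·,0) → {C,D,F} and {B}.
No further refinement is possible. Final partition (3 blocks): {H} | {C,D,F} | {B}.
The equivalence class containing D is {C,D,F}, of size 3.

3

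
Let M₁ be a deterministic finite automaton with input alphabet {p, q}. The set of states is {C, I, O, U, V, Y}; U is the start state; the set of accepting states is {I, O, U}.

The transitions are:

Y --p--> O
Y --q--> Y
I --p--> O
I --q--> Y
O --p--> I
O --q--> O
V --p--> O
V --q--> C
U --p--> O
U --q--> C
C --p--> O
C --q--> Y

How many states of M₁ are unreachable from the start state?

1

No path from U leads to V; the other 5 states are all reachable.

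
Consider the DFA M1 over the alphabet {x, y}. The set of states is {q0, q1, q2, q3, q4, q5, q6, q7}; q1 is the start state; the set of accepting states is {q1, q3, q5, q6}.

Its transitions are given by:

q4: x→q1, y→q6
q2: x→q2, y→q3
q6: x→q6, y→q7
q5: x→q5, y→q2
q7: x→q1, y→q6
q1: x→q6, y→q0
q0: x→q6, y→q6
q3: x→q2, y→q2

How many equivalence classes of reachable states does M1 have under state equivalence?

2

First remove the unreachable states {q2,q3,q4,q5}; 4 states remain.
Initial partition by acceptance: {q1,q6} | {q0,q7}.
Stable partition: {q1,q6} | {q0,q7} — 2 equivalence classes.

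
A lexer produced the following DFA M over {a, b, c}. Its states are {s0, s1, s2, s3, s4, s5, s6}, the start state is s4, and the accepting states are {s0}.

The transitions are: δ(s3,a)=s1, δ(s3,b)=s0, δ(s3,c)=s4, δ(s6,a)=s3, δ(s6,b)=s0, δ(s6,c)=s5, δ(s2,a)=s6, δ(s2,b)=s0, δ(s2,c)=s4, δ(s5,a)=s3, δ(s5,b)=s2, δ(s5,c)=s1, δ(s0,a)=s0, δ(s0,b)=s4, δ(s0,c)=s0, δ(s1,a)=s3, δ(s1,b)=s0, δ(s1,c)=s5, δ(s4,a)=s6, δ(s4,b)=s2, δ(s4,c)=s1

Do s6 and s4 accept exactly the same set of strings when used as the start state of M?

Every state is reachable, so we keep all 7.
Initial partition by acceptance: {s0} | {s1,s2,s3,s4,s5,s6}.
On input b, block {s1,s2,s3,s4,s5,s6} splits into {s1,s2,s3,s6} and {s4,s5}.
Stable partition: {s0} | {s1,s2,s3,s6} | {s4,s5} — 3 equivalence classes.
s6 and s4 end up in different blocks, so they are distinguishable. For instance, the string 'b' is accepted from only s6.

No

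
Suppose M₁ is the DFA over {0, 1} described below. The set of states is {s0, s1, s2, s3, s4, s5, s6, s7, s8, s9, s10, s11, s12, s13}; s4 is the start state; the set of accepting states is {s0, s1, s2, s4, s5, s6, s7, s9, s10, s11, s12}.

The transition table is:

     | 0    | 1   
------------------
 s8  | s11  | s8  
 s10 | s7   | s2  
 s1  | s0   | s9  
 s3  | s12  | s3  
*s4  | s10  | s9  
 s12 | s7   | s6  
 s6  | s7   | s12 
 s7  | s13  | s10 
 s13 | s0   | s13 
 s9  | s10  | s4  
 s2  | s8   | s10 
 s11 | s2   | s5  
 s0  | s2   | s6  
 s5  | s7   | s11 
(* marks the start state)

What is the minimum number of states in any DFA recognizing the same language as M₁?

States {s1,s3} cannot be reached from the start state, so discard them.
Initial partition by acceptance: {s0,s2,s4,s5,s6,s7,s9,s10,s11,s12} | {s8,s13}.
Split {s0,s2,s4,s5,s6,s7,s9,s10,s11,s12} by δ(·,0) → {s0,s4,s5,s6,s9,s10,s11,s12} and {s2,s7}.
Refine {s0,s4,s5,s6,s9,s10,s11,s12} on symbol 0: members go to different blocks, giving {s0,s5,s6,s10,s11,s12} and {s4,s9}.
Refine {s0,s5,s6,s10,s11,s12} on symbol 1: members go to different blocks, giving {s0,s5,s6,s11,s12} and {s10}.
The partition is now stable with 5 blocks: {s0,s5,s6,s11,s12} | {s8,s13} | {s2,s7} | {s4,s9} | {s10}.

5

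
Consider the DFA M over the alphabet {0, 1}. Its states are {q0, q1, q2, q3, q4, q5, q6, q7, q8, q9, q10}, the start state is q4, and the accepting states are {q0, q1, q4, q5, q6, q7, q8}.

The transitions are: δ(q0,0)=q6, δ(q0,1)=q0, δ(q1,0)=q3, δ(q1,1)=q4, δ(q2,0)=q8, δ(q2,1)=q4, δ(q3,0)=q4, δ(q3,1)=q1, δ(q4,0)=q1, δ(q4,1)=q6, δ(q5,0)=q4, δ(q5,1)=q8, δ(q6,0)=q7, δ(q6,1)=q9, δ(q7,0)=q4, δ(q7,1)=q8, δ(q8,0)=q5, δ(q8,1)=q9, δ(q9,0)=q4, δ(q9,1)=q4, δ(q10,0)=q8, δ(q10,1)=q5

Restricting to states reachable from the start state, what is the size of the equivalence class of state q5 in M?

Reachable states from the start: {q1,q3,q4,q5,q6,q7,q8,q9}. Unreachable: {q0,q2,q10} — drop them.
P0 = {q1,q4,q5,q6,q7,q8} | {q3,q9}.
Split {q1,q4,q5,q6,q7,q8} by δ(·,0) → {q4,q5,q6,q7,q8} and {q1}.
On input 0, block {q4,q5,q6,q7,q8} splits into {q5,q6,q7,q8} and {q4}.
Refine {q5,q6,q7,q8} on symbol 0: members go to different blocks, giving {q5,q7} and {q6,q8}.
Refine {q3,q9} on symbol 1: members go to different blocks, giving {q3} and {q9}.
The partition is now stable with 6 blocks: {q5,q7} | {q3} | {q1} | {q4} | {q6,q8} | {q9}.
The equivalence class containing q5 is {q5,q7}, of size 2.

2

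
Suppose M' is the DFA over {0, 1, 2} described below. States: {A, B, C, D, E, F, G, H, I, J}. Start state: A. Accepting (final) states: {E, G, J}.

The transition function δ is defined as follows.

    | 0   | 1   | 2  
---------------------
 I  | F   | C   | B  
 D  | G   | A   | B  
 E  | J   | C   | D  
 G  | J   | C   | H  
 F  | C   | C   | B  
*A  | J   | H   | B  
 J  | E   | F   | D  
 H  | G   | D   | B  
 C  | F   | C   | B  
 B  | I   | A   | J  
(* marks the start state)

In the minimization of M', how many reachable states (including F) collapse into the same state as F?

Initial partition by acceptance: {E,G,J} | {A,B,C,D,F,H,I}.
Refine {A,B,C,D,F,H,I} on symbol 0: members go to different blocks, giving {B,C,F,I} and {A,D,H}.
Refine {B,C,F,I} on symbol 1: members go to different blocks, giving {C,F,I} and {B}.
The partition is now stable with 4 blocks: {E,G,J} | {C,F,I} | {A,D,H} | {B}.
The equivalence class containing F is {C,F,I}, of size 3.

3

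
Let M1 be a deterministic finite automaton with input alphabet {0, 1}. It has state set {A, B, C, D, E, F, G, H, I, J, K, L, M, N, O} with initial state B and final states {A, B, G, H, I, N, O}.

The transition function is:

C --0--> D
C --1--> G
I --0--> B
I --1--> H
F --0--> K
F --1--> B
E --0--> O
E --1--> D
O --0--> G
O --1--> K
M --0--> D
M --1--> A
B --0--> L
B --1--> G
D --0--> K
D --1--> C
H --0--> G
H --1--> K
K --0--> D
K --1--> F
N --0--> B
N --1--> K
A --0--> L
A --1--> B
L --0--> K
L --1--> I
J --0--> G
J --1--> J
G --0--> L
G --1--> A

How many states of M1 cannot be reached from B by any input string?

No path from B leads to E, J, M, N, O; the other 10 states are all reachable.

5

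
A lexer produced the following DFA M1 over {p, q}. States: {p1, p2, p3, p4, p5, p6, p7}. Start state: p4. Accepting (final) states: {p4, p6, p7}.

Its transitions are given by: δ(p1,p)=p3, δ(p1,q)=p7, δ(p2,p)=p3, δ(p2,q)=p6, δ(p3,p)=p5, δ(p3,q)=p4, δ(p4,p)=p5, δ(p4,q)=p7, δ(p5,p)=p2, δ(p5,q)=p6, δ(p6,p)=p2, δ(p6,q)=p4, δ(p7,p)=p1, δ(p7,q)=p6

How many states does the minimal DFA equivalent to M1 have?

2

All states are reachable from the start state.
P0 = {p4,p6,p7} | {p1,p2,p3,p5}.
Stable partition: {p4,p6,p7} | {p1,p2,p3,p5} — 2 equivalence classes.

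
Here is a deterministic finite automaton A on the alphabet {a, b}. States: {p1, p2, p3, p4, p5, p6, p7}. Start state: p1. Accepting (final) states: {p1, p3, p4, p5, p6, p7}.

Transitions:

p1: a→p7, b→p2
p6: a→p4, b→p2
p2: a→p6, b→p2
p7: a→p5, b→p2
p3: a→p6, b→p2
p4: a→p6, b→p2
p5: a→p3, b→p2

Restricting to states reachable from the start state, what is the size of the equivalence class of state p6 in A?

6

Every state is reachable, so we keep all 7.
Initial partition by acceptance: {p1,p3,p4,p5,p6,p7} | {p2}.
No further refinement is possible. Final partition (2 blocks): {p1,p3,p4,p5,p6,p7} | {p2}.
State p6 belongs to the block {p1,p3,p4,p5,p6,p7}, which has 6 states.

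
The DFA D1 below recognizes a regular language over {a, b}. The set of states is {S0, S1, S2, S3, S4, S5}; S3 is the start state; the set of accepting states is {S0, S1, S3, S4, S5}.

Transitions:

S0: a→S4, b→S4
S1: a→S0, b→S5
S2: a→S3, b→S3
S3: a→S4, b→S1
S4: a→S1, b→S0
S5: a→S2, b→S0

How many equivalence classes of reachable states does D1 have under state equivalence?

6

Every state is reachable, so we keep all 6.
P0 = {S0,S1,S3,S4,S5} | {S2}.
On input a, block {S0,S1,S3,S4,S5} splits into {S0,S1,S3,S4} and {S5}.
On input b, block {S0,S1,S3,S4} splits into {S0,S3,S4} and {S1}.
On input a, block {S0,S3,S4} splits into {S0,S3} and {S4}.
On input b, block {S0,S3} splits into {S0} and {S3}.
Stable partition: {S0} | {S2} | {S5} | {S1} | {S4} | {S3} — 6 equivalence classes.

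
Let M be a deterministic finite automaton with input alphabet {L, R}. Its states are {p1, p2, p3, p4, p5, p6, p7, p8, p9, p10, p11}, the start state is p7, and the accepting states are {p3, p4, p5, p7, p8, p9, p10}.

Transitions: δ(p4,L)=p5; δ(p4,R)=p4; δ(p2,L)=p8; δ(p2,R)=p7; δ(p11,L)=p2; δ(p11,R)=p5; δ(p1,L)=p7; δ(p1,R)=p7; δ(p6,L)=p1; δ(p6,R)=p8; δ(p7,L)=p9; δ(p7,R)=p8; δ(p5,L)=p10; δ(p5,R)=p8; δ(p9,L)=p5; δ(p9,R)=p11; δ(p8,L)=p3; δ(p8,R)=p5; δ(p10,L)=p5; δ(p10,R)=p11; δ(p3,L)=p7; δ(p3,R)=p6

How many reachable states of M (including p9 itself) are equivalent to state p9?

3

Reachable states from the start: {p1,p2,p3,p5,p6,p7,p8,p9,p10,p11}. Unreachable: {p4} — drop them.
P0 = {p3,p5,p7,p8,p9,p10} | {p1,p2,p6,p11}.
Split {p3,p5,p7,p8,p9,p10} by δ(·,R) → {p3,p9,p10} and {p5,p7,p8}.
On input L, block {p1,p2,p6,p11} splits into {p1,p2} and {p6,p11}.
The partition is now stable with 4 blocks: {p3,p9,p10} | {p1,p2} | {p5,p7,p8} | {p6,p11}.
State p9 belongs to the block {p3,p9,p10}, which has 3 states.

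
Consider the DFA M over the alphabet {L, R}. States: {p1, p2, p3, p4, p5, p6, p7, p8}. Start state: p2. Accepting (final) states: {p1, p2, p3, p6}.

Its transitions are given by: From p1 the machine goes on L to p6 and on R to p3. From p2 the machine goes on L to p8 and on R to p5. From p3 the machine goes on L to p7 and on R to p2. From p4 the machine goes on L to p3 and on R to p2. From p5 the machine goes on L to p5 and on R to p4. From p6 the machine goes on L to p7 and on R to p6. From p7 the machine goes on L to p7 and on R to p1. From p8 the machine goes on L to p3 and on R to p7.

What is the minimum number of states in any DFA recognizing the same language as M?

Every state is reachable, so we keep all 8.
Start with accepting vs non-accepting: {p1,p2,p3,p6} | {p4,p5,p7,p8}.
Split {p1,p2,p3,p6} by δ(·,L) → {p2,p3,p6} and {p1}.
Split {p2,p3,p6} by δ(·,R) → {p3,p6} and {p2}.
On input R, block {p3,p6} splits into {p3} and {p6}.
Split {p4,p5,p7,p8} by δ(·,L) → {p4,p8} and {p5,p7}.
Refine {p4,p8} on symbol R: members go to different blocks, giving {p4} and {p8}.
On input R, block {p5,p7} splits into {p5} and {p7}.
Stable partition: {p3} | {p4} | {p1} | {p2} | {p6} | {p5} | {p8} | {p7} — 8 equivalence classes.

8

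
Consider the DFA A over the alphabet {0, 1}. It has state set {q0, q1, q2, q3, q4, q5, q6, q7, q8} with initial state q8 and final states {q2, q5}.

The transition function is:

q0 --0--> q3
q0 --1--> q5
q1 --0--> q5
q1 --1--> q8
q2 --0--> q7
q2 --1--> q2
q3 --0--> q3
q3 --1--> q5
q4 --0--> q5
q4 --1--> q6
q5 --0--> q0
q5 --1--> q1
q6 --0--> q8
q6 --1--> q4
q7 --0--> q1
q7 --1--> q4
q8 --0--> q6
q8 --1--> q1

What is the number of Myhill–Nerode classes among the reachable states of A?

First remove the unreachable states {q2,q7}; 7 states remain.
Initial partition by acceptance: {q5} | {q0,q1,q3,q4,q6,q8}.
On input 0, block {q0,q1,q3,q4,q6,q8} splits into {q0,q3,q6,q8} and {q1,q4}.
Refine {q0,q3,q6,q8} on symbol 1: members go to different blocks, giving {q0,q3} and {q6,q8}.
The partition is now stable with 4 blocks: {q5} | {q0,q3} | {q1,q4} | {q6,q8}.

4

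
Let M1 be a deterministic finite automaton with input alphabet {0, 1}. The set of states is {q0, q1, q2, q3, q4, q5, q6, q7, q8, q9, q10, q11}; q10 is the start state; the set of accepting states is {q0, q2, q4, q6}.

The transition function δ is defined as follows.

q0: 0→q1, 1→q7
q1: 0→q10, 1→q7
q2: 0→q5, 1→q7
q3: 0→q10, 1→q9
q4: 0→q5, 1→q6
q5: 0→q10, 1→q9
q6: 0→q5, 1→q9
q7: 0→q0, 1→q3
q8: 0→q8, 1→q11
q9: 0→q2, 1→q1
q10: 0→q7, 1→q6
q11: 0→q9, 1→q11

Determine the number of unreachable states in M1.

3

BFS from q10 reaches {q0, q1, q2, q3, q5, q6, q7, q9, q10}; the 3 state(s) q4, q8, q11 are never visited.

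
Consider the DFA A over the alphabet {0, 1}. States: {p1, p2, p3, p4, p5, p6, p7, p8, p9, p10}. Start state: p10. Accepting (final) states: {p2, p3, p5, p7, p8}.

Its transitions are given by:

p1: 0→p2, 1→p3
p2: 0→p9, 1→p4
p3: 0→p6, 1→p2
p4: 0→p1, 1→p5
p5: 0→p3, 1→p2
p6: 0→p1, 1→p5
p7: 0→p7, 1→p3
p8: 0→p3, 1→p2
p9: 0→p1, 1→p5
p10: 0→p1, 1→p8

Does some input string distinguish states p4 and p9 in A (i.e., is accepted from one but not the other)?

States {p7} cannot be reached from the start state, so discard them.
Start with accepting vs non-accepting: {p2,p3,p5,p8} | {p1,p4,p6,p9,p10}.
Split {p2,p3,p5,p8} by δ(·,0) → {p2,p3} and {p5,p8}.
Refine {p2,p3} on symbol 1: members go to different blocks, giving {p2} and {p3}.
Refine {p1,p4,p6,p9,p10} on symbol 0: members go to different blocks, giving {p4,p6,p9,p10} and {p1}.
No further refinement is possible. Final partition (5 blocks): {p2} | {p4,p6,p9,p10} | {p5,p8} | {p3} | {p1}.
p4 and p9 lie in the same block of the stable partition, so they are equivalent — no string distinguishes them.

No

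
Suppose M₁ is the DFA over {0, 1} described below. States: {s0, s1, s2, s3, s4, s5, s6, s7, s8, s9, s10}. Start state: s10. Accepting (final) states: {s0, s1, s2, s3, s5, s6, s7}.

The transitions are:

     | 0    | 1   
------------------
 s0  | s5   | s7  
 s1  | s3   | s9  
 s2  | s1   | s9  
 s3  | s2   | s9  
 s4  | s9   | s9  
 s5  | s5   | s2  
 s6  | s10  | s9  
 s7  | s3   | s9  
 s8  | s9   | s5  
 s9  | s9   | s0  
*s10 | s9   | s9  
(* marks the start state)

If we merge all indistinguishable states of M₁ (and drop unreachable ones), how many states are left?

Reachable states from the start: {s0,s1,s2,s3,s5,s7,s9,s10}. Unreachable: {s4,s6,s8} — drop them.
P0 = {s0,s1,s2,s3,s5,s7} | {s9,s10}.
Split {s0,s1,s2,s3,s5,s7} by δ(·,1) → {s1,s2,s3,s7} and {s0,s5}.
Split {s9,s10} by δ(·,1) → {s9} and {s10}.
Stable partition: {s1,s2,s3,s7} | {s9} | {s0,s5} | {s10} — 4 equivalence classes.

4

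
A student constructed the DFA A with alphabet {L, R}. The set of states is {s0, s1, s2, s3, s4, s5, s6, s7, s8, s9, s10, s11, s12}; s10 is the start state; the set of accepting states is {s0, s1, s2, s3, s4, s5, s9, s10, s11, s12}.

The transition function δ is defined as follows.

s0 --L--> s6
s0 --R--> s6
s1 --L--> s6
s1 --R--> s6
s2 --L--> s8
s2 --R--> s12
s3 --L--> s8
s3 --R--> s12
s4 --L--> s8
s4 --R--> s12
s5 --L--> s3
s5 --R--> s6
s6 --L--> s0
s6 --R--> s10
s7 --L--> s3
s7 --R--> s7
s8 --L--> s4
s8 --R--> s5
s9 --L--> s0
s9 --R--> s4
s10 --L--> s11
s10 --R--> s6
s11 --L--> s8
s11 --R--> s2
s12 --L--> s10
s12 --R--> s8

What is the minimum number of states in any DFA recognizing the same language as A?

8

First remove the unreachable states {s1,s7,s9}; 10 states remain.
Start with accepting vs non-accepting: {s0,s2,s3,s4,s5,s10,s11,s12} | {s6,s8}.
On input L, block {s0,s2,s3,s4,s5,s10,s11,s12} splits into {s0,s2,s3,s4,s11} and {s5,s10,s12}.
Split {s0,s2,s3,s4,s11} by δ(·,R) → {s2,s3,s4} and {s0} and {s11}.
Refine {s6,s8} on symbol L: members go to different blocks, giving {s6} and {s8}.
Refine {s5,s10,s12} on symbol L: members go to different blocks, giving {s5} and {s10} and {s12}.
The partition is now stable with 8 blocks: {s2,s3,s4} | {s6} | {s5} | {s0} | {s11} | {s8} | {s10} | {s12}.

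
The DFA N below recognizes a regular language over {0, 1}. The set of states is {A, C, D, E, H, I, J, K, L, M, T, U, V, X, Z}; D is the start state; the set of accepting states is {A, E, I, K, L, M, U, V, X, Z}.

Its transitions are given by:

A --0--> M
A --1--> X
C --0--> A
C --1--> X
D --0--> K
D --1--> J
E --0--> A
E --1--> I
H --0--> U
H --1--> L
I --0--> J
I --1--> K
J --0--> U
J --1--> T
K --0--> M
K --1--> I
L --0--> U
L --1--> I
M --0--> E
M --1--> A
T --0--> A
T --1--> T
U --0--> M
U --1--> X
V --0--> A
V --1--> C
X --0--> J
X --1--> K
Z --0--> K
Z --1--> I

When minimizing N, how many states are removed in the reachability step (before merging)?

5

No path from D leads to C, H, L, V, Z; the other 10 states are all reachable.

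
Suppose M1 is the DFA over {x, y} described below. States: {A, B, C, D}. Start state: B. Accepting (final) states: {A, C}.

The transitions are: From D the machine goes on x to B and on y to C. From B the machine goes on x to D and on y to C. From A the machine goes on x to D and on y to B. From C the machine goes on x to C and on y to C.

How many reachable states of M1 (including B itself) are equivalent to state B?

2

Reachable states from the start: {B,C,D}. Unreachable: {A} — drop them.
P0 = {C} | {B,D}.
No further refinement is possible. Final partition (2 blocks): {C} | {B,D}.
State B belongs to the block {B,D}, which has 2 states.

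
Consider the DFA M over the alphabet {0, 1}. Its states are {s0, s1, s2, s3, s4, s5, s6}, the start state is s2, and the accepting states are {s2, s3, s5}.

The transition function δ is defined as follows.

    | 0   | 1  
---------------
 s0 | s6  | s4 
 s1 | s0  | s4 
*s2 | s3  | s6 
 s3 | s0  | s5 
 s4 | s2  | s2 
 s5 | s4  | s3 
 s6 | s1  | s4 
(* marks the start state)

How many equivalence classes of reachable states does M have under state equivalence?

5

Initial partition by acceptance: {s2,s3,s5} | {s0,s1,s4,s6}.
Split {s2,s3,s5} by δ(·,0) → {s3,s5} and {s2}.
Refine {s0,s1,s4,s6} on symbol 0: members go to different blocks, giving {s0,s1,s6} and {s4}.
Refine {s3,s5} on symbol 0: members go to different blocks, giving {s3} and {s5}.
No further refinement is possible. Final partition (5 blocks): {s3} | {s0,s1,s6} | {s2} | {s4} | {s5}.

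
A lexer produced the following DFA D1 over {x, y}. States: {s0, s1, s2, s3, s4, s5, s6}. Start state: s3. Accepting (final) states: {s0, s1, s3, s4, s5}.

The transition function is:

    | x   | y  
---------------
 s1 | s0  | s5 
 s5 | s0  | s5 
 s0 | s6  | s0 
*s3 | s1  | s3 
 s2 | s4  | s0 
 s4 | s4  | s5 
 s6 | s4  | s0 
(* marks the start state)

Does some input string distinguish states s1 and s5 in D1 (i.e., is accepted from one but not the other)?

States {s2} cannot be reached from the start state, so discard them.
P0 = {s0,s1,s3,s4,s5} | {s6}.
Refine {s0,s1,s3,s4,s5} on symbol x: members go to different blocks, giving {s1,s3,s4,s5} and {s0}.
On input x, block {s1,s3,s4,s5} splits into {s1,s5} and {s3,s4}.
On input x, block {s3,s4} splits into {s3} and {s4}.
No further refinement is possible. Final partition (5 blocks): {s1,s5} | {s6} | {s0} | {s3} | {s4}.
s1 and s5 lie in the same block of the stable partition, so they are equivalent — no string distinguishes them.

No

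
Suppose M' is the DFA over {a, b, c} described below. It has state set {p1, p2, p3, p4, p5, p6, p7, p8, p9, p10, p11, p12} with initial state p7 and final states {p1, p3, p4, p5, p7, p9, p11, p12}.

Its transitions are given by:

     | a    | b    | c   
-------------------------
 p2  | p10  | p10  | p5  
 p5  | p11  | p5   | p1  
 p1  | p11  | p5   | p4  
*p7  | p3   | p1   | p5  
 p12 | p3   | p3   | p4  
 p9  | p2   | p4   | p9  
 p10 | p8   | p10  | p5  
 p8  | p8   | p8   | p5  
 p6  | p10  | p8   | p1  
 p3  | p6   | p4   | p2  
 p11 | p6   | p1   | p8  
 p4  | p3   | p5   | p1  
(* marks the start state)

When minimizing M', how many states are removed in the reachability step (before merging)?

2

BFS from p7 reaches {p1, p2, p3, p4, p5, p6, p7, p8, p10, p11}; the 2 state(s) p9, p12 are never visited.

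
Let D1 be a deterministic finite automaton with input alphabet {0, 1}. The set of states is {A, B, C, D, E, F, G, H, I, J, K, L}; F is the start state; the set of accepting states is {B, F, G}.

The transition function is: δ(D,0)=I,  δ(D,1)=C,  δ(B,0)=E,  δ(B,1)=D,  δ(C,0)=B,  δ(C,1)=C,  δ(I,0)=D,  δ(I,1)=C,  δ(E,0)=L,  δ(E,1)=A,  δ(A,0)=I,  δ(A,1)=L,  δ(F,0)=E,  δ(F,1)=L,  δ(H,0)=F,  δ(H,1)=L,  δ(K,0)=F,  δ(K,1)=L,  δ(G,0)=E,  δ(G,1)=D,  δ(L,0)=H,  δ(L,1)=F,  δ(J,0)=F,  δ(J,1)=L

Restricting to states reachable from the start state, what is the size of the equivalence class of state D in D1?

2

States {G,J,K} cannot be reached from the start state, so discard them.
P0 = {B,F} | {A,C,D,E,H,I,L}.
Refine {A,C,D,E,H,I,L} on symbol 0: members go to different blocks, giving {A,D,E,I,L} and {C,H}.
On input 0, block {A,D,E,I,L} splits into {A,D,E,I} and {L}.
Refine {B,F} on symbol 1: members go to different blocks, giving {B} and {F}.
On input 0, block {A,D,E,I} splits into {A,D,I} and {E}.
Refine {A,D,I} on symbol 1: members go to different blocks, giving {D,I} and {A}.
On input 0, block {C,H} splits into {C} and {H}.
The partition is now stable with 8 blocks: {B} | {D,I} | {C} | {L} | {F} | {E} | {A} | {H}.
State D belongs to the block {D,I}, which has 2 states.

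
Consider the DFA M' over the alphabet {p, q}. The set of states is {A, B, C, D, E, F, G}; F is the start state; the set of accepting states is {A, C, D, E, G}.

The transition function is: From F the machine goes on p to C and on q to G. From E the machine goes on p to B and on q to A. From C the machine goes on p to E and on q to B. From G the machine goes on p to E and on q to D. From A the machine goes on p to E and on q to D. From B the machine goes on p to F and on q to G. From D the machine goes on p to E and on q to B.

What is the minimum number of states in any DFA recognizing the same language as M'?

5

P0 = {A,C,D,E,G} | {B,F}.
Split {A,C,D,E,G} by δ(·,p) → {A,C,D,G} and {E}.
On input q, block {A,C,D,G} splits into {A,G} and {C,D}.
On input p, block {B,F} splits into {B} and {F}.
Stable partition: {A,G} | {B} | {E} | {C,D} | {F} — 5 equivalence classes.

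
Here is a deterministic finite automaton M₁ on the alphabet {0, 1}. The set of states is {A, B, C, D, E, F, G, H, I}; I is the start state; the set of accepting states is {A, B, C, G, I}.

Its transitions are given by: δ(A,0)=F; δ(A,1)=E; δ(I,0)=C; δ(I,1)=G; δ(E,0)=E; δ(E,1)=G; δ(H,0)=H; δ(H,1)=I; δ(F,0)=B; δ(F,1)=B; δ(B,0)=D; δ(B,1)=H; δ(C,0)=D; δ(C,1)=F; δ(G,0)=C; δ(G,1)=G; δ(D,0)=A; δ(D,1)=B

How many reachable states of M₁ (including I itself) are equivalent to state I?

P0 = {A,B,C,G,I} | {D,E,F,H}.
Split {A,B,C,G,I} by δ(·,0) → {A,B,C} and {G,I}.
Refine {D,E,F,H} on symbol 0: members go to different blocks, giving {D,F} and {E,H}.
Split {A,B,C} by δ(·,1) → {A,B} and {C}.
Stable partition: {A,B} | {D,F} | {G,I} | {E,H} | {C} — 5 equivalence classes.
State I belongs to the block {G,I}, which has 2 states.

2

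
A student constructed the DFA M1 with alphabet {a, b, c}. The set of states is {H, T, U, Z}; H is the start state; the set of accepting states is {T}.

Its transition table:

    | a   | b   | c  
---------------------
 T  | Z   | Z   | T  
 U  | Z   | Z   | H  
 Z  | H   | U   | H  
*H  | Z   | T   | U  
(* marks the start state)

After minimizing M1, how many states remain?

All states are reachable from the start state.
P0 = {T} | {H,U,Z}.
On input b, block {H,U,Z} splits into {U,Z} and {H}.
On input a, block {U,Z} splits into {Z} and {U}.
The partition is now stable with 4 blocks: {T} | {Z} | {H} | {U}.

4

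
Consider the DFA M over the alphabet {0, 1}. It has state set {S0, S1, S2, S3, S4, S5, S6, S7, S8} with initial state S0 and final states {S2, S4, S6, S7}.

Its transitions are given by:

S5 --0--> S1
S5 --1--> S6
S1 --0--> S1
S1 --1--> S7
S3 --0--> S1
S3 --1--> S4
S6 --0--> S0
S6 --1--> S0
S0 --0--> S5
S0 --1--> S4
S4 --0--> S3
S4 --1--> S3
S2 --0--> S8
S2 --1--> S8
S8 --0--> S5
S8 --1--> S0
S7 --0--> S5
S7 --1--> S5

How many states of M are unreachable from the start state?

No path from S0 leads to S2, S8; the other 7 states are all reachable.

2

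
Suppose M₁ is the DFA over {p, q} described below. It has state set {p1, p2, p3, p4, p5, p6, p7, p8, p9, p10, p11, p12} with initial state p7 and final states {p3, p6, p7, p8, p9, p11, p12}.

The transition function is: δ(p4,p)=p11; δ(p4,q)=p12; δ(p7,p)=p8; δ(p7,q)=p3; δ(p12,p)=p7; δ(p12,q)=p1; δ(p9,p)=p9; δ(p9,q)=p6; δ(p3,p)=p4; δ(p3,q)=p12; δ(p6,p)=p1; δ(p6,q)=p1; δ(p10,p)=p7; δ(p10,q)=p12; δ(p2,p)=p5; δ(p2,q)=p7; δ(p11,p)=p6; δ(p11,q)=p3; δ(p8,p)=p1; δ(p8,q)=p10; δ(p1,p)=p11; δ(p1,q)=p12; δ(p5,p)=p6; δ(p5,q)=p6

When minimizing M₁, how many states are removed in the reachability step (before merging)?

3

No path from p7 leads to p2, p5, p9; the other 9 states are all reachable.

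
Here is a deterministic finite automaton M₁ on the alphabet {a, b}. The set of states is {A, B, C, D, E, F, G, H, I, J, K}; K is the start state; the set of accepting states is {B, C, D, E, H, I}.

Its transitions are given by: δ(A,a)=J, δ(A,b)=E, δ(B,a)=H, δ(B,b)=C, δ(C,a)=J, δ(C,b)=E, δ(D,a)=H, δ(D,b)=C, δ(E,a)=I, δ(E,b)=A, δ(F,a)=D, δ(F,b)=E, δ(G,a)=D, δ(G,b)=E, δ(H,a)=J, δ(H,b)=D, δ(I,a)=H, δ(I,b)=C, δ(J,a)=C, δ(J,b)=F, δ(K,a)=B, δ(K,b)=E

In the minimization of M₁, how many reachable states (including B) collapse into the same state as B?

First remove the unreachable states {G}; 10 states remain.
Initial partition by acceptance: {B,C,D,E,H,I} | {A,F,J,K}.
On input a, block {B,C,D,E,H,I} splits into {B,D,E,I} and {C,H}.
Split {B,D,E,I} by δ(·,a) → {B,D,I} and {E}.
On input a, block {A,F,J,K} splits into {F,K} and {A} and {J}.
Split {C,H} by δ(·,b) → {C} and {H}.
No further refinement is possible. Final partition (7 blocks): {B,D,I} | {F,K} | {C} | {E} | {A} | {J} | {H}.
The equivalence class containing B is {B,D,I}, of size 3.

3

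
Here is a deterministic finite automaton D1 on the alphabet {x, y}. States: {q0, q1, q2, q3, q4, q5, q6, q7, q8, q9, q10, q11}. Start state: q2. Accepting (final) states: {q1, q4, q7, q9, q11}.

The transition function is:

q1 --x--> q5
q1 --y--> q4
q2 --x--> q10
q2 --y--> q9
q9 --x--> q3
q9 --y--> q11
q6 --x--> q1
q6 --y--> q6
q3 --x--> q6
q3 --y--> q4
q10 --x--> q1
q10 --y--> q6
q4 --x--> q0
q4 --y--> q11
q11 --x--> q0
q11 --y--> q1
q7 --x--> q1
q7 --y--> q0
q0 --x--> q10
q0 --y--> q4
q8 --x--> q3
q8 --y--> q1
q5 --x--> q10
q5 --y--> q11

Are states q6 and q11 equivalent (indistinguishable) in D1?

No

Reachable states from the start: {q0,q1,q2,q3,q4,q5,q6,q9,q10,q11}. Unreachable: {q7,q8} — drop them.
P0 = {q1,q4,q9,q11} | {q0,q2,q3,q5,q6,q10}.
On input x, block {q0,q2,q3,q5,q6,q10} splits into {q0,q2,q3,q5} and {q6,q10}.
Stable partition: {q1,q4,q9,q11} | {q0,q2,q3,q5} | {q6,q10} — 3 equivalence classes.
q6 and q11 end up in different blocks, so they are distinguishable. For instance, the string 'ε' is accepted from only q11.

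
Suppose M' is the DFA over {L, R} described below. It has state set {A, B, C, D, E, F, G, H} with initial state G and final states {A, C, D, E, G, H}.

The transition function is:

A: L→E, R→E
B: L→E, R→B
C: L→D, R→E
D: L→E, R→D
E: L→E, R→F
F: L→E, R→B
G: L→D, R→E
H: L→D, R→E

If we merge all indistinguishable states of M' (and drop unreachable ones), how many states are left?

Reachable states from the start: {B,D,E,F,G}. Unreachable: {A,C,H} — drop them.
P0 = {D,E,G} | {B,F}.
Split {D,E,G} by δ(·,R) → {D,G} and {E}.
Split {D,G} by δ(·,L) → {D} and {G}.
Stable partition: {D} | {B,F} | {E} | {G} — 4 equivalence classes.

4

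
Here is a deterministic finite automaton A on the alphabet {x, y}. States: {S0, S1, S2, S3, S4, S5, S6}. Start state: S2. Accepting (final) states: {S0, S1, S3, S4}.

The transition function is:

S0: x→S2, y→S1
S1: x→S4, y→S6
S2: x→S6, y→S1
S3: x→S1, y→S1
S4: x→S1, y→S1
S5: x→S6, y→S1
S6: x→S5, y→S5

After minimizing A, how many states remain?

States {S0,S3} cannot be reached from the start state, so discard them.
P0 = {S1,S4} | {S2,S5,S6}.
Split {S1,S4} by δ(·,y) → {S1} and {S4}.
Refine {S2,S5,S6} on symbol y: members go to different blocks, giving {S2,S5} and {S6}.
The partition is now stable with 4 blocks: {S1} | {S2,S5} | {S4} | {S6}.

4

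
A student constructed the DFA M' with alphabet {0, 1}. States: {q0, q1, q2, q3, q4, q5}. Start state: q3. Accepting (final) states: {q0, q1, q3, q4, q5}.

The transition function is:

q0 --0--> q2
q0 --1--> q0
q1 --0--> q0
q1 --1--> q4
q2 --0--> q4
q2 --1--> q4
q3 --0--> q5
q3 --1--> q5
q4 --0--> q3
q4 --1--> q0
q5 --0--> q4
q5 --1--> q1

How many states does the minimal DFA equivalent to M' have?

Every state is reachable, so we keep all 6.
P0 = {q0,q1,q3,q4,q5} | {q2}.
Refine {q0,q1,q3,q4,q5} on symbol 0: members go to different blocks, giving {q1,q3,q4,q5} and {q0}.
On input 0, block {q1,q3,q4,q5} splits into {q3,q4,q5} and {q1}.
Refine {q3,q4,q5} on symbol 1: members go to different blocks, giving {q3} and {q4} and {q5}.
No further refinement is possible. Final partition (6 blocks): {q3} | {q2} | {q0} | {q1} | {q4} | {q5}.

6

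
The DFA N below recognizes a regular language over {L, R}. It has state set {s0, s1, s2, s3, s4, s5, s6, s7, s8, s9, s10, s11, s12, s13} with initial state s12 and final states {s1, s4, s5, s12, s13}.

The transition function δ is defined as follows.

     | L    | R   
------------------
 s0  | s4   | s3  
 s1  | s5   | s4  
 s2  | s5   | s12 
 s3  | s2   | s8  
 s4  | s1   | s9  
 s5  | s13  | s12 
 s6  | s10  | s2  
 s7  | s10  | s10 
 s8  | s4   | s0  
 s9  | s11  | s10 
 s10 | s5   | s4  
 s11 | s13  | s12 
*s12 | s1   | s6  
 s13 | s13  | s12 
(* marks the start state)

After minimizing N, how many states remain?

4

Reachable states from the start: {s1,s2,s4,s5,s6,s9,s10,s11,s12,s13}. Unreachable: {s0,s3,s7,s8} — drop them.
Initial partition by acceptance: {s1,s4,s5,s12,s13} | {s2,s6,s9,s10,s11}.
Refine {s1,s4,s5,s12,s13} on symbol R: members go to different blocks, giving {s1,s5,s13} and {s4,s12}.
Refine {s2,s6,s9,s10,s11} on symbol L: members go to different blocks, giving {s2,s10,s11} and {s6,s9}.
No further refinement is possible. Final partition (4 blocks): {s1,s5,s13} | {s2,s10,s11} | {s4,s12} | {s6,s9}.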